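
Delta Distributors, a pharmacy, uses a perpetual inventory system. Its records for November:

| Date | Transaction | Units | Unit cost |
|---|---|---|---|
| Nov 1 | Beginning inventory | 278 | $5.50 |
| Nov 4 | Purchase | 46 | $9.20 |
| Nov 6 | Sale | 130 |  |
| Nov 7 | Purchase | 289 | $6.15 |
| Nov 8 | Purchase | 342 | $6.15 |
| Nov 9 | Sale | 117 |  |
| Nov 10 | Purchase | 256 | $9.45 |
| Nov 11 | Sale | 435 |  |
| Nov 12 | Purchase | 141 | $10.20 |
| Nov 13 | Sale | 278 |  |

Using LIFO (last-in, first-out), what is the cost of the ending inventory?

Ending inventory = $2,284.70

Nov 6, 130 sold [LIFO — newest first]: 46 @ $9.20 + 84 @ $5.50 = $885.20
Nov 9, 117 sold [LIFO — newest first]: 117 @ $6.15 = $719.55
Nov 11, 435 sold [LIFO — newest first]: 256 @ $9.45 + 179 @ $6.15 = $3,520.05
Nov 13, 278 sold [LIFO — newest first]: 141 @ $10.20 + 46 @ $6.15 + 91 @ $6.15 = $2,280.75
Total COGS = $885.20 + $719.55 + $3,520.05 + $2,280.75 = $7,405.55
Ending inventory: 194 @ $5.50 + 198 @ $6.15 = $2,284.70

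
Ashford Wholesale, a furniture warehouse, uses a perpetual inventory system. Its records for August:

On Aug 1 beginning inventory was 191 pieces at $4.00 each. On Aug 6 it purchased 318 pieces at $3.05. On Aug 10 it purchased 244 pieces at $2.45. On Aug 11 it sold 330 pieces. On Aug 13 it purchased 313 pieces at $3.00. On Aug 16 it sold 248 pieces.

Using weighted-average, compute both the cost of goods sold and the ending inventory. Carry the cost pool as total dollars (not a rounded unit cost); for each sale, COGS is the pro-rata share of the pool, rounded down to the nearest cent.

COGS = $1,779.62; ending inventory = $1,491.08

After Aug 1: 191 on hand, pool $764.00 (≈ $4.0000 each)
After Aug 6: 509 on hand, pool $1,733.90 (≈ $3.4065 each)
After Aug 10: 753 on hand, pool $2,331.70 (≈ $3.0965 each)
Aug 11, sell 330: 330/753 × $2,331.70 → $1,021.86
After Aug 13: 736 on hand, pool $2,248.84 (≈ $3.0555 each)
Aug 16, sell 248: 248/736 × $2,248.84 → $757.76
Total COGS = $1,021.86 + $757.76 = $1,779.62
Ending inventory (cost pool remaining) = $1,491.08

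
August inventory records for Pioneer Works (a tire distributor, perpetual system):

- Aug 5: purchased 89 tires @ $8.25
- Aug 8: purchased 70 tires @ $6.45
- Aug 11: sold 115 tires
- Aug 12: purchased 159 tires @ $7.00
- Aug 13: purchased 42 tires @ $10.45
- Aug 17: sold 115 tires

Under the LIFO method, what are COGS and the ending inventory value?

COGS = $1,772.65; ending inventory = $965.00

Aug 11, 115 sold [LIFO — newest first]: 70 @ $6.45 + 45 @ $8.25 = $822.75
Aug 17, 115 sold [LIFO — newest first]: 42 @ $10.45 + 73 @ $7.00 = $949.90
Total COGS = $822.75 + $949.90 = $1,772.65
Ending inventory: 44 @ $8.25 + 86 @ $7.00 = $965.00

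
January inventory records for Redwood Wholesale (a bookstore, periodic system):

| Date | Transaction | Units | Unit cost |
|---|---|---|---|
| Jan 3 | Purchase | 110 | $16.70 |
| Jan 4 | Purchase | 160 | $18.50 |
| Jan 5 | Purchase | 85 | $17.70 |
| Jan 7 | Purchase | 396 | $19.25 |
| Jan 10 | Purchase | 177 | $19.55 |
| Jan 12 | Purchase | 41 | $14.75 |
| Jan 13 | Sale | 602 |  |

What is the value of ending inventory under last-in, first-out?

Jan 13, 602 sold [LIFO — newest first]: 41 @ $14.75 + 177 @ $19.55 + 384 @ $19.25 = $11,457.10
Ending inventory: 110 @ $16.70 + 160 @ $18.50 + 85 @ $17.70 + 12 @ $19.25 = $6,532.50

Ending inventory = $6,532.50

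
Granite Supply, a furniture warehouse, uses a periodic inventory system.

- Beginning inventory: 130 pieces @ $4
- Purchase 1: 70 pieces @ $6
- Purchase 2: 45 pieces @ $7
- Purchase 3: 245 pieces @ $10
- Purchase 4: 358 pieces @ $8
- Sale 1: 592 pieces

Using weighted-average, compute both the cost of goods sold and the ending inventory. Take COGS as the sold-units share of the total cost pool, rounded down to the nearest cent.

COGS = $4,585.90; ending inventory = $1,983.10

Sale 1, sell 592: 592/848 × $6,569.00 → $4,585.90
Ending inventory (cost pool remaining) = $1,983.10
Check: goods available $6,569.00 = COGS $4,585.90 + ending $1,983.10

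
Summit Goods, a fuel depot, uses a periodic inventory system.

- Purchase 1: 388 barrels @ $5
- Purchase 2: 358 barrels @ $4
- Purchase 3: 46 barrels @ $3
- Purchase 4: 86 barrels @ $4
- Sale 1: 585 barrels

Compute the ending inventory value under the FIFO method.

Sale 1 (585) [FIFO — oldest first]: 388 @ $5 + 197 @ $4 = $2,728
Ending inventory: 161 @ $4 + 46 @ $3 + 86 @ $4 = $1,126

Ending inventory = $1,126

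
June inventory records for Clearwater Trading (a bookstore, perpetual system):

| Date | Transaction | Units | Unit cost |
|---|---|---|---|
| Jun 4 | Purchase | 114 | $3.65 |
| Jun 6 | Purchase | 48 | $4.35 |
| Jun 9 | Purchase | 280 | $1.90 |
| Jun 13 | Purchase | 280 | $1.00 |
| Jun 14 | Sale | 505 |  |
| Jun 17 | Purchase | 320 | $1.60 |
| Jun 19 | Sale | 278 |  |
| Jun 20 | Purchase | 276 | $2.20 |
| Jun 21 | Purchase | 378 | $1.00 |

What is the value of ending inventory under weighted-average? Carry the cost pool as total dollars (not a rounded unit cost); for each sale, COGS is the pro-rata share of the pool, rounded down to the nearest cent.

After Jun 4: 114 on hand, pool $416.10 (≈ $3.6500 each)
After Jun 6: 162 on hand, pool $624.90 (≈ $3.8574 each)
After Jun 9: 442 on hand, pool $1,156.90 (≈ $2.6174 each)
After Jun 13: 722 on hand, pool $1,436.90 (≈ $1.9902 each)
Jun 14, sell 505: 505/722 × $1,436.90 → $1,005.03
After Jun 17: 537 on hand, pool $943.87 (≈ $1.7577 each)
Jun 19, sell 278: 278/537 × $943.87 → $488.63
After Jun 20: 535 on hand, pool $1,062.44 (≈ $1.9859 each)
After Jun 21: 913 on hand, pool $1,440.44 (≈ $1.5777 each)
Total COGS = $1,005.03 + $488.63 = $1,493.66
Ending inventory (cost pool remaining) = $1,440.44

Ending inventory = $1,440.44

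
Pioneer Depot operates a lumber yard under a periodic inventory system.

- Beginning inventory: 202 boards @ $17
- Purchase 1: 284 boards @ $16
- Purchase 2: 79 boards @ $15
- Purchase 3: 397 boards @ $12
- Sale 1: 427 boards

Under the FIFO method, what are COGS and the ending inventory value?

COGS = $7,034; ending inventory = $6,893

Sale 1 (427) [FIFO — oldest first]: 202 @ $17 + 225 @ $16 = $7,034
Ending inventory: 59 @ $16 + 79 @ $15 + 397 @ $12 = $6,893
Check: goods available $13,927 = COGS $7,034 + ending $6,893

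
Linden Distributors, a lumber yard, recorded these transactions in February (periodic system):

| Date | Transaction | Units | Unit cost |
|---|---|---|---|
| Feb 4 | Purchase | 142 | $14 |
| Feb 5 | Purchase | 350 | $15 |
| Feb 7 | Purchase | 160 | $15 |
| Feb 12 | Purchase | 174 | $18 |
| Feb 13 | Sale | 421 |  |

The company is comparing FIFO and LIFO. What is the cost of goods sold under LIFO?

FIFO COGS: 142 @ $14 + 279 @ $15 = $6,173
LIFO COGS: 174 @ $18 + 160 @ $15 + 87 @ $15 = $6,837

COGS = $6,837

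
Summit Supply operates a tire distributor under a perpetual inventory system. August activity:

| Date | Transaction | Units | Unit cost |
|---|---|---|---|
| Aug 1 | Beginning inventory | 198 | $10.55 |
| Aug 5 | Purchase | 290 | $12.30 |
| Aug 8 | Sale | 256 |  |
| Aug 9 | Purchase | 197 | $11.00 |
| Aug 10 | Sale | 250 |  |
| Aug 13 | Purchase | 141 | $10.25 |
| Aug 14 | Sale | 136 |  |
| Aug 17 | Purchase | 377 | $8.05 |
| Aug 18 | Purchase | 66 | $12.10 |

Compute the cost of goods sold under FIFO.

Aug 8, 256 sold [FIFO — oldest first]: 198 @ $10.55 + 58 @ $12.30 = $2,802.30
Aug 10, 250 sold [FIFO — oldest first]: 232 @ $12.30 + 18 @ $11.00 = $3,051.60
Aug 14, 136 sold [FIFO — oldest first]: 136 @ $11.00 = $1,496.00
Total COGS = $2,802.30 + $3,051.60 + $1,496.00 = $7,349.90
Ending inventory: 43 @ $11.00 + 141 @ $10.25 + 377 @ $8.05 + 66 @ $12.10 = $5,751.70
Check: goods available $13,101.60 = COGS $7,349.90 + ending $5,751.70

COGS = $7,349.90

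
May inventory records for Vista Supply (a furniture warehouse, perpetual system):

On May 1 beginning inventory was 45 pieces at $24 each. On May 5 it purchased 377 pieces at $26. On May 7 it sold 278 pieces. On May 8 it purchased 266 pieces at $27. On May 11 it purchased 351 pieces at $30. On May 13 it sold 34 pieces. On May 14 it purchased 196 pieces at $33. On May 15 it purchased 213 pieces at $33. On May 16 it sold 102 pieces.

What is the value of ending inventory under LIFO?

Ending inventory = $30,477

May 7, 278 sold [LIFO — newest first]: 278 @ $26 = $7,228
May 13, 34 sold [LIFO — newest first]: 34 @ $30 = $1,020
May 16, 102 sold [LIFO — newest first]: 102 @ $33 = $3,366
Total COGS = $7,228 + $1,020 + $3,366 = $11,614
Ending inventory: 45 @ $24 + 99 @ $26 + 266 @ $27 + 317 @ $30 + 196 @ $33 + 111 @ $33 = $30,477
Check: goods available $42,091 = COGS $11,614 + ending $30,477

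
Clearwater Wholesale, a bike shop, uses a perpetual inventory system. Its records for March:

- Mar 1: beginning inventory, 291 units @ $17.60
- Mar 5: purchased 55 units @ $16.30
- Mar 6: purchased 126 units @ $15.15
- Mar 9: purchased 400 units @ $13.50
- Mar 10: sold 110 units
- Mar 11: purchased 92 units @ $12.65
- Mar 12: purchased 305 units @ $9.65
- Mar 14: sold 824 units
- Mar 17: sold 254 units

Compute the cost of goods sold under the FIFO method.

COGS = $16,652.40

Mar 10, 110 sold [FIFO — oldest first]: 110 @ $17.60 = $1,936.00
Mar 14, 824 sold [FIFO — oldest first]: 181 @ $17.60 + 55 @ $16.30 + 126 @ $15.15 + 400 @ $13.50 + 62 @ $12.65 = $12,175.30
Mar 17, 254 sold [FIFO — oldest first]: 30 @ $12.65 + 224 @ $9.65 = $2,541.10
Total COGS = $1,936.00 + $12,175.30 + $2,541.10 = $16,652.40
Ending inventory: 81 @ $9.65 = $781.65
Check: goods available $17,434.05 = COGS $16,652.40 + ending $781.65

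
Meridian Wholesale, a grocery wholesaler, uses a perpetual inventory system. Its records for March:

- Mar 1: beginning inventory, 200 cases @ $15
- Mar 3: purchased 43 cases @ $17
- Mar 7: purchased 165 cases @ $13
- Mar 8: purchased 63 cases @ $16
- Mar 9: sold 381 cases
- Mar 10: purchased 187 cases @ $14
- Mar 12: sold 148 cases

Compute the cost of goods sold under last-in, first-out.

COGS = $7,606

Mar 9, 381 sold [LIFO — newest first]: 63 @ $16 + 165 @ $13 + 43 @ $17 + 110 @ $15 = $5,534
Mar 12, 148 sold [LIFO — newest first]: 148 @ $14 = $2,072
Total COGS = $5,534 + $2,072 = $7,606
Ending inventory: 90 @ $15 + 39 @ $14 = $1,896
Check: goods available $9,502 = COGS $7,606 + ending $1,896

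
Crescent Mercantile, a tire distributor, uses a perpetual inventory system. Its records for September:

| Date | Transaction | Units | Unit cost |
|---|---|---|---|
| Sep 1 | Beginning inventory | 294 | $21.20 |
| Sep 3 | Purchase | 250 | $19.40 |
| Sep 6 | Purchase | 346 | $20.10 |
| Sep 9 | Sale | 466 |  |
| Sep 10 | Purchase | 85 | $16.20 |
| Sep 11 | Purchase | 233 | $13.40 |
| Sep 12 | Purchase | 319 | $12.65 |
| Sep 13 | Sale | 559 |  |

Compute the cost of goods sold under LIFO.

COGS = $16,553.55

Sep 9, 466 sold [LIFO — newest first]: 346 @ $20.10 + 120 @ $19.40 = $9,282.60
Sep 13, 559 sold [LIFO — newest first]: 319 @ $12.65 + 233 @ $13.40 + 7 @ $16.20 = $7,270.95
Total COGS = $9,282.60 + $7,270.95 = $16,553.55
Ending inventory: 294 @ $21.20 + 130 @ $19.40 + 78 @ $16.20 = $10,018.40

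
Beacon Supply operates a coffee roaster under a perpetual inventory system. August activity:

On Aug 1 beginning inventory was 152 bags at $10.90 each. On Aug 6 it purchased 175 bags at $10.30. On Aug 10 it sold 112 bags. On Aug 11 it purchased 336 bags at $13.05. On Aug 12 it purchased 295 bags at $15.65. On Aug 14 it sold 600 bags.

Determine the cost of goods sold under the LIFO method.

COGS = $9,750.60

Aug 10, 112 sold [LIFO — newest first]: 112 @ $10.30 = $1,153.60
Aug 14, 600 sold [LIFO — newest first]: 295 @ $15.65 + 305 @ $13.05 = $8,597.00
Total COGS = $1,153.60 + $8,597.00 = $9,750.60
Ending inventory: 152 @ $10.90 + 63 @ $10.30 + 31 @ $13.05 = $2,710.25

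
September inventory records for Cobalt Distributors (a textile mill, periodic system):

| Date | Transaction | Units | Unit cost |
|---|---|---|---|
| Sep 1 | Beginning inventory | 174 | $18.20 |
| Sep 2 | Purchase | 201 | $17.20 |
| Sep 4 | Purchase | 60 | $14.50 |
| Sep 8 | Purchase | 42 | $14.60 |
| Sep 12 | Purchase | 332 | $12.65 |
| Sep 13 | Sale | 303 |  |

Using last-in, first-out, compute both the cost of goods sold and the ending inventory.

COGS = $3,832.95; ending inventory = $8,474.05

Sep 13, 303 sold [LIFO — newest first]: 303 @ $12.65 = $3,832.95
Ending inventory: 174 @ $18.20 + 201 @ $17.20 + 60 @ $14.50 + 42 @ $14.60 + 29 @ $12.65 = $8,474.05
Check: goods available $12,307.00 = COGS $3,832.95 + ending $8,474.05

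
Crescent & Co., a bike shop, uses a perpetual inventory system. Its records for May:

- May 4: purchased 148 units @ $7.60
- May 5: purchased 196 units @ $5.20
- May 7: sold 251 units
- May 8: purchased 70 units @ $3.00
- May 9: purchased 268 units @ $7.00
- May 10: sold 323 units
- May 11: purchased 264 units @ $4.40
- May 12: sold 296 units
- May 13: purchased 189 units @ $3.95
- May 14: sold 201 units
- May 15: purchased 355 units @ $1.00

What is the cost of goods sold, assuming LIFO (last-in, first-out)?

COGS = $5,651.75

May 7, 251 sold [LIFO — newest first]: 196 @ $5.20 + 55 @ $7.60 = $1,437.20
May 10, 323 sold [LIFO — newest first]: 268 @ $7.00 + 55 @ $3.00 = $2,041.00
May 12, 296 sold [LIFO — newest first]: 264 @ $4.40 + 15 @ $3.00 + 17 @ $7.60 = $1,335.80
May 14, 201 sold [LIFO — newest first]: 189 @ $3.95 + 12 @ $7.60 = $837.75
Total COGS = $1,437.20 + $2,041.00 + $1,335.80 + $837.75 = $5,651.75
Ending inventory: 64 @ $7.60 + 355 @ $1.00 = $841.40
Check: goods available $6,493.15 = COGS $5,651.75 + ending $841.40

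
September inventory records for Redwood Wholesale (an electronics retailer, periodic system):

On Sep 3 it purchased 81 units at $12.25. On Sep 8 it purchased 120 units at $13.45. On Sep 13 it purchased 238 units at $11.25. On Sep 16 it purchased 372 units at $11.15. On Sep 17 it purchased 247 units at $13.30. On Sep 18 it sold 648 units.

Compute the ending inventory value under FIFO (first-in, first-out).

Sep 18, 648 sold [FIFO — oldest first]: 81 @ $12.25 + 120 @ $13.45 + 238 @ $11.25 + 209 @ $11.15 = $7,614.10
Ending inventory: 163 @ $11.15 + 247 @ $13.30 = $5,102.55
Check: goods available $12,716.65 = COGS $7,614.10 + ending $5,102.55

Ending inventory = $5,102.55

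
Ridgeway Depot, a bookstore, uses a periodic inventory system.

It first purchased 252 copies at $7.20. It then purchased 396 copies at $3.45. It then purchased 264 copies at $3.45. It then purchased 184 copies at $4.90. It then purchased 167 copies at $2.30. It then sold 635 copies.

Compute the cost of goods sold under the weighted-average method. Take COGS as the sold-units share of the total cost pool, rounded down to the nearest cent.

Sale 1, sell 635: 635/1263 × $5,377.10 → $2,703.45
Ending inventory (cost pool remaining) = $2,673.65
Check: goods available $5,377.10 = COGS $2,703.45 + ending $2,673.65

COGS = $2,703.45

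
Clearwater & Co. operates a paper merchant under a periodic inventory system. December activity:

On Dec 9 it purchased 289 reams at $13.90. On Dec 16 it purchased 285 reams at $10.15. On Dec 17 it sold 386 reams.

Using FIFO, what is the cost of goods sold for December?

Dec 17, 386 sold [FIFO — oldest first]: 289 @ $13.90 + 97 @ $10.15 = $5,001.65
Ending inventory: 188 @ $10.15 = $1,908.20

COGS = $5,001.65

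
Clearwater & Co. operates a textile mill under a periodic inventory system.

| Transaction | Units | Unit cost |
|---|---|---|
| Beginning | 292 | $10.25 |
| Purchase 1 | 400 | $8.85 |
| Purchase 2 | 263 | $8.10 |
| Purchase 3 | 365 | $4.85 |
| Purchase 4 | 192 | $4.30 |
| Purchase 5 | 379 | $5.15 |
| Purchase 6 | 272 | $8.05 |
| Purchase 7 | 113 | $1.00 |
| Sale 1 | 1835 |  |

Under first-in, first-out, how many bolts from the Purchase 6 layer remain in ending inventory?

272

Sale 1 (1835) [FIFO — oldest first]: 292 @ $10.25 + 400 @ $8.85 + 263 @ $8.10 + 365 @ $4.85 + 192 @ $4.30 + 323 @ $5.15 = $12,922.60
Ending inventory: 56 @ $5.15 + 272 @ $8.05 + 113 @ $1.00 = $2,591.00
Check: goods available $15,513.60 = COGS $12,922.60 + ending $2,591.00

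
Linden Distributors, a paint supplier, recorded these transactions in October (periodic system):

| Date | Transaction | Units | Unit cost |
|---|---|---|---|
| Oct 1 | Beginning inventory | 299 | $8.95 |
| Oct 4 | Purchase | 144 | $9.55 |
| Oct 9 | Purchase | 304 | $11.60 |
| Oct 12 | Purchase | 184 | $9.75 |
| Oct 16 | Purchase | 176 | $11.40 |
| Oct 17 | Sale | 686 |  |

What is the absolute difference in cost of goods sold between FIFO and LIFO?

$666.85

FIFO COGS: 299 @ $8.95 + 144 @ $9.55 + 243 @ $11.60 = $6,870.05
LIFO COGS: 176 @ $11.40 + 184 @ $9.75 + 304 @ $11.60 + 22 @ $9.55 = $7,536.90
Difference = |$6,870.05 − $7,536.90| = $666.85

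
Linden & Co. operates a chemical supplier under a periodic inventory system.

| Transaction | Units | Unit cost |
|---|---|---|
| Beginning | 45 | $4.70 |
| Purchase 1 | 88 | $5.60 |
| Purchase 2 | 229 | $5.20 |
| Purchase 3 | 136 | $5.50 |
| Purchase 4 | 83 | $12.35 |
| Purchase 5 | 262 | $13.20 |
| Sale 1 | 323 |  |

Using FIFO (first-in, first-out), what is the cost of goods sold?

Sale 1 (323) [FIFO — oldest first]: 45 @ $4.70 + 88 @ $5.60 + 190 @ $5.20 = $1,692.30
Ending inventory: 39 @ $5.20 + 136 @ $5.50 + 83 @ $12.35 + 262 @ $13.20 = $5,434.25

COGS = $1,692.30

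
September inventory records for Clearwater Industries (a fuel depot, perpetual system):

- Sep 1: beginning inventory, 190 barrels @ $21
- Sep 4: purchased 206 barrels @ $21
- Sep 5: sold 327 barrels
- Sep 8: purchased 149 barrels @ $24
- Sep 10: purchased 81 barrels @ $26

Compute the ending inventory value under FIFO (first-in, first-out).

Sep 5, 327 sold [FIFO — oldest first]: 190 @ $21 + 137 @ $21 = $6,867
Ending inventory: 69 @ $21 + 149 @ $24 + 81 @ $26 = $7,131

Ending inventory = $7,131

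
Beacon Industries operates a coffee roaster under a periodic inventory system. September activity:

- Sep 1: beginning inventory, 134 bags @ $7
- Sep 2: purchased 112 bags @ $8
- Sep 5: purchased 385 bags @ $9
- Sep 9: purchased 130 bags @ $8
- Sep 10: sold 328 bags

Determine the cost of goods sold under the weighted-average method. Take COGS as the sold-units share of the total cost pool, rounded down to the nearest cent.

COGS = $2,732.18

Sep 10, sell 328: 328/761 × $6,339.00 → $2,732.18
Ending inventory (cost pool remaining) = $3,606.82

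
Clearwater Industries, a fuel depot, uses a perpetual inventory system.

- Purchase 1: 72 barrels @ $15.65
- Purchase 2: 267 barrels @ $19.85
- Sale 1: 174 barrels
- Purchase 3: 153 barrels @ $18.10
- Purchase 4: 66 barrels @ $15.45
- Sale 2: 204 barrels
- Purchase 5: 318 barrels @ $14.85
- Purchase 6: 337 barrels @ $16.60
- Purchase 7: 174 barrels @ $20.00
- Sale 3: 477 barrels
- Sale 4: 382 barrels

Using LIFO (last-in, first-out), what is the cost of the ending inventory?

Ending inventory = $2,675.10

Sale 1 (174) [LIFO — newest first]: 174 @ $19.85 = $3,453.90
Sale 2 (204) [LIFO — newest first]: 66 @ $15.45 + 138 @ $18.10 = $3,517.50
Sale 3 (477) [LIFO — newest first]: 174 @ $20.00 + 303 @ $16.60 = $8,509.80
Sale 4 (382) [LIFO — newest first]: 34 @ $16.60 + 318 @ $14.85 + 15 @ $18.10 + 15 @ $19.85 = $5,855.95
Total COGS = $3,453.90 + $3,517.50 + $8,509.80 + $5,855.95 = $21,337.15
Ending inventory: 72 @ $15.65 + 78 @ $19.85 = $2,675.10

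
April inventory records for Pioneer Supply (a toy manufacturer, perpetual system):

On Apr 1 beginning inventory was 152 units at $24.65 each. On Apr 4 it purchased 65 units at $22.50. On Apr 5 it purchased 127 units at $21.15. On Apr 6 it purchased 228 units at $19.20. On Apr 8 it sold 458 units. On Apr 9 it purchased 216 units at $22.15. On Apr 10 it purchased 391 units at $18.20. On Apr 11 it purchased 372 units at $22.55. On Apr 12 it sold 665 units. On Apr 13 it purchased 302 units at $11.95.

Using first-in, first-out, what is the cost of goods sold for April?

Apr 8, 458 sold [FIFO — oldest first]: 152 @ $24.65 + 65 @ $22.50 + 127 @ $21.15 + 114 @ $19.20 = $10,084.15
Apr 12, 665 sold [FIFO — oldest first]: 114 @ $19.20 + 216 @ $22.15 + 335 @ $18.20 = $13,070.20
Total COGS = $10,084.15 + $13,070.20 = $23,154.35
Ending inventory: 56 @ $18.20 + 372 @ $22.55 + 302 @ $11.95 = $13,016.70

COGS = $23,154.35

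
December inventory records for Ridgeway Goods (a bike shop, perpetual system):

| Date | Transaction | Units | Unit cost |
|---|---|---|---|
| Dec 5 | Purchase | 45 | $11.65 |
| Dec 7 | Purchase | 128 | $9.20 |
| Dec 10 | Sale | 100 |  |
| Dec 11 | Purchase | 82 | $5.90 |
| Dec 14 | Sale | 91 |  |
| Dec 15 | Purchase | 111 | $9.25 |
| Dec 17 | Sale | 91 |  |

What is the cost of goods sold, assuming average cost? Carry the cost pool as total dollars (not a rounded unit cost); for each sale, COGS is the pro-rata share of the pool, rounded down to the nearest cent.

After Dec 5: 45 on hand, pool $524.25 (≈ $11.6500 each)
After Dec 7: 173 on hand, pool $1,701.85 (≈ $9.8373 each)
Dec 10, sell 100: 100/173 × $1,701.85 → $983.72
After Dec 11: 155 on hand, pool $1,201.93 (≈ $7.7544 each)
Dec 14, sell 91: 91/155 × $1,201.93 → $705.64
After Dec 15: 175 on hand, pool $1,523.04 (≈ $8.7031 each)
Dec 17, sell 91: 91/175 × $1,523.04 → $791.98
Total COGS = $983.72 + $705.64 + $791.98 = $2,481.34
Ending inventory (cost pool remaining) = $731.06

COGS = $2,481.34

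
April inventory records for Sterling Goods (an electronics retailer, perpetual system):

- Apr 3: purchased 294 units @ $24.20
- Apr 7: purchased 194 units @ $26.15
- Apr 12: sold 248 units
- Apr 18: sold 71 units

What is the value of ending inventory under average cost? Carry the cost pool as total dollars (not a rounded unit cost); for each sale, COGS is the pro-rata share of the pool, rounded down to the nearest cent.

After Apr 3: 294 on hand, pool $7,114.80 (≈ $24.2000 each)
After Apr 7: 488 on hand, pool $12,187.90 (≈ $24.9752 each)
Apr 12, sell 248: 248/488 × $12,187.90 → $6,193.85
Apr 18, sell 71: 71/240 × $5,994.05 → $1,773.23
Total COGS = $6,193.85 + $1,773.23 = $7,967.08
Ending inventory (cost pool remaining) = $4,220.82
Check: goods available $12,187.90 = COGS $7,967.08 + ending $4,220.82

Ending inventory = $4,220.82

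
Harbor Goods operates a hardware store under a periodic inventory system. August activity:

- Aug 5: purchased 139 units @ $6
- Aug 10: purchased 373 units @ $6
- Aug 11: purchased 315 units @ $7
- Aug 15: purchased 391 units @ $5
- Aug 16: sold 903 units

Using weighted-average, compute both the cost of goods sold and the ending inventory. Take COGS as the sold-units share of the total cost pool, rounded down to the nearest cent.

Aug 16, sell 903: 903/1218 × $7,232.00 → $5,361.65
Ending inventory (cost pool remaining) = $1,870.35

COGS = $5,361.65; ending inventory = $1,870.35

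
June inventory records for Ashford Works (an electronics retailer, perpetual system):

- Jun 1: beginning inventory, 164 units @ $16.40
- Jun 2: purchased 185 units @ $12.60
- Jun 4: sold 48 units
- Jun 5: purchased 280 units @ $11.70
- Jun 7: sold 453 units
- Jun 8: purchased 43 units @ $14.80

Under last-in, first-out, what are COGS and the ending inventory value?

Jun 4, 48 sold [LIFO — newest first]: 48 @ $12.60 = $604.80
Jun 7, 453 sold [LIFO — newest first]: 280 @ $11.70 + 137 @ $12.60 + 36 @ $16.40 = $5,592.60
Total COGS = $604.80 + $5,592.60 = $6,197.40
Ending inventory: 128 @ $16.40 + 43 @ $14.80 = $2,735.60
Check: goods available $8,933.00 = COGS $6,197.40 + ending $2,735.60

COGS = $6,197.40; ending inventory = $2,735.60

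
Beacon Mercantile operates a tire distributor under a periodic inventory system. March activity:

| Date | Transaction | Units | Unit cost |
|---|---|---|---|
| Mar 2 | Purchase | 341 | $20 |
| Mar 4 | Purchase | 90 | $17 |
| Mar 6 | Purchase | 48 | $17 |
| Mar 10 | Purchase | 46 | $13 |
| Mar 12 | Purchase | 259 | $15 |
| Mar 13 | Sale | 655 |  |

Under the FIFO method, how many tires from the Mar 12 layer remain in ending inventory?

129

Mar 13, 655 sold [FIFO — oldest first]: 341 @ $20 + 90 @ $17 + 48 @ $17 + 46 @ $13 + 130 @ $15 = $11,714
Ending inventory: 129 @ $15 = $1,935
Check: goods available $13,649 = COGS $11,714 + ending $1,935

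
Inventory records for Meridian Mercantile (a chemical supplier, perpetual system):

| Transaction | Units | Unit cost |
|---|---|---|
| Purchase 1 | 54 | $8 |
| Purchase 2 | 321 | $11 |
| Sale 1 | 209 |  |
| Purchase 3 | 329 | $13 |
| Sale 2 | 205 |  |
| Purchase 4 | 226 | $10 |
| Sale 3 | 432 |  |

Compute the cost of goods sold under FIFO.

COGS = $9,660

Sale 1 (209) [FIFO — oldest first]: 54 @ $8 + 155 @ $11 = $2,137
Sale 2 (205) [FIFO — oldest first]: 166 @ $11 + 39 @ $13 = $2,333
Sale 3 (432) [FIFO — oldest first]: 290 @ $13 + 142 @ $10 = $5,190
Total COGS = $2,137 + $2,333 + $5,190 = $9,660
Ending inventory: 84 @ $10 = $840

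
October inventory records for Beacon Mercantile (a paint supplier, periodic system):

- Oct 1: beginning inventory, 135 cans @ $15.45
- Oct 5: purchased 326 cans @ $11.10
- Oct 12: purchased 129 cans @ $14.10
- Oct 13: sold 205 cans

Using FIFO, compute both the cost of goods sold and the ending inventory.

Oct 13, 205 sold [FIFO — oldest first]: 135 @ $15.45 + 70 @ $11.10 = $2,862.75
Ending inventory: 256 @ $11.10 + 129 @ $14.10 = $4,660.50

COGS = $2,862.75; ending inventory = $4,660.50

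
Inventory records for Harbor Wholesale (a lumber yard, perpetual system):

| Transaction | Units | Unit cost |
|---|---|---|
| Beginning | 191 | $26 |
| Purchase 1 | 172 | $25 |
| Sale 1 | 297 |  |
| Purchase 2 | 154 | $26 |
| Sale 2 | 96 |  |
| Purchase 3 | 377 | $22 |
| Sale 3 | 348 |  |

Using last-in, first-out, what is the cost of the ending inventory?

Sale 1 (297) [LIFO — newest first]: 172 @ $25 + 125 @ $26 = $7,550
Sale 2 (96) [LIFO — newest first]: 96 @ $26 = $2,496
Sale 3 (348) [LIFO — newest first]: 348 @ $22 = $7,656
Total COGS = $7,550 + $2,496 + $7,656 = $17,702
Ending inventory: 66 @ $26 + 58 @ $26 + 29 @ $22 = $3,862
Check: goods available $21,564 = COGS $17,702 + ending $3,862

Ending inventory = $3,862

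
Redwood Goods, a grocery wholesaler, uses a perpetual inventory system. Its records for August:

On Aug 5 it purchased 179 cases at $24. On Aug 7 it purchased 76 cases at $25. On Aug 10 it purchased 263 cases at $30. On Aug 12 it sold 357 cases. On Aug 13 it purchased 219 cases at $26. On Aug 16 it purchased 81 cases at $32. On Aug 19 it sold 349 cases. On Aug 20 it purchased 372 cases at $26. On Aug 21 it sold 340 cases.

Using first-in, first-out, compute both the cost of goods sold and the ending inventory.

COGS = $28,300; ending inventory = $3,744

Aug 12, 357 sold [FIFO — oldest first]: 179 @ $24 + 76 @ $25 + 102 @ $30 = $9,256
Aug 19, 349 sold [FIFO — oldest first]: 161 @ $30 + 188 @ $26 = $9,718
Aug 21, 340 sold [FIFO — oldest first]: 31 @ $26 + 81 @ $32 + 228 @ $26 = $9,326
Total COGS = $9,256 + $9,718 + $9,326 = $28,300
Ending inventory: 144 @ $26 = $3,744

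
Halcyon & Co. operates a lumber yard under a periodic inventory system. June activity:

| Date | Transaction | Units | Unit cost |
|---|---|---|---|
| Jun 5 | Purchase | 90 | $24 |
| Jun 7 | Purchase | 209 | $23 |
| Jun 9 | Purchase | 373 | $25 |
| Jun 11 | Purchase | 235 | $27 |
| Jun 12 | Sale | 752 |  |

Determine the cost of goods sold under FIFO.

COGS = $18,452

Jun 12, 752 sold [FIFO — oldest first]: 90 @ $24 + 209 @ $23 + 373 @ $25 + 80 @ $27 = $18,452
Ending inventory: 155 @ $27 = $4,185
Check: goods available $22,637 = COGS $18,452 + ending $4,185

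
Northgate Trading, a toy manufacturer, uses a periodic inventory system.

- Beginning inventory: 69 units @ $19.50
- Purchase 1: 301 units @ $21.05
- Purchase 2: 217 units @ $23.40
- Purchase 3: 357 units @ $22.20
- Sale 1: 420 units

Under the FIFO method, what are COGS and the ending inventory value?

Sale 1 (420) [FIFO — oldest first]: 69 @ $19.50 + 301 @ $21.05 + 50 @ $23.40 = $8,851.55
Ending inventory: 167 @ $23.40 + 357 @ $22.20 = $11,833.20

COGS = $8,851.55; ending inventory = $11,833.20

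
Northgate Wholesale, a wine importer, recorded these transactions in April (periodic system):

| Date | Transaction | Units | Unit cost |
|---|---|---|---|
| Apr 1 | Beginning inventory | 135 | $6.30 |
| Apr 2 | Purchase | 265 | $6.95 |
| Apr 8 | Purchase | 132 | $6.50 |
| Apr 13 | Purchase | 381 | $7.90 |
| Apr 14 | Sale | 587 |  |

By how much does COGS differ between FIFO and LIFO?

$397.45

FIFO COGS: 135 @ $6.30 + 265 @ $6.95 + 132 @ $6.50 + 55 @ $7.90 = $3,984.75
LIFO COGS: 381 @ $7.90 + 132 @ $6.50 + 74 @ $6.95 = $4,382.20
Difference = |$3,984.75 − $4,382.20| = $397.45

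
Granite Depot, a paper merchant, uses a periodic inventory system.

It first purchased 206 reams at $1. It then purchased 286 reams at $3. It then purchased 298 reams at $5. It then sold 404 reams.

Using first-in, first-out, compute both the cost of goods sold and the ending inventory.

Sale 1 (404) [FIFO — oldest first]: 206 @ $1 + 198 @ $3 = $800
Ending inventory: 88 @ $3 + 298 @ $5 = $1,754
Check: goods available $2,554 = COGS $800 + ending $1,754

COGS = $800; ending inventory = $1,754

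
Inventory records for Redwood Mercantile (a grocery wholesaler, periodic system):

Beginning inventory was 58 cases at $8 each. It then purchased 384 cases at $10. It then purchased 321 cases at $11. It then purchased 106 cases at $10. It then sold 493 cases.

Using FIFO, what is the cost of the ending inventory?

Ending inventory = $4,030

Sale 1 (493) [FIFO — oldest first]: 58 @ $8 + 384 @ $10 + 51 @ $11 = $4,865
Ending inventory: 270 @ $11 + 106 @ $10 = $4,030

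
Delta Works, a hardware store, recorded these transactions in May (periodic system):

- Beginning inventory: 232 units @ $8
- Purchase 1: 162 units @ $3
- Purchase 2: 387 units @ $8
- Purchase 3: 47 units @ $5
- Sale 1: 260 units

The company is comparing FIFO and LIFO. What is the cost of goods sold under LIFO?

COGS = $1,939

FIFO COGS: 232 @ $8 + 28 @ $3 = $1,940
LIFO COGS: 47 @ $5 + 213 @ $8 = $1,939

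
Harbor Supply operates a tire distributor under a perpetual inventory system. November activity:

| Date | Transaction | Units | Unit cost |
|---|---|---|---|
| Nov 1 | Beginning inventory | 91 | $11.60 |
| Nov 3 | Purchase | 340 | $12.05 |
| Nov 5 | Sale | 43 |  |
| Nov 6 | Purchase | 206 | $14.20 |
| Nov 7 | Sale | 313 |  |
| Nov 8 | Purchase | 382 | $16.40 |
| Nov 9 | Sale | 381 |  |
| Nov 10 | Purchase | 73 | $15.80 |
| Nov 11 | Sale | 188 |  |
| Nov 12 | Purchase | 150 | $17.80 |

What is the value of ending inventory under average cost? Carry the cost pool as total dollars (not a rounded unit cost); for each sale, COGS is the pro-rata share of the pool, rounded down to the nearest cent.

After Nov 1: 91 on hand, pool $1,055.60 (≈ $11.6000 each)
After Nov 3: 431 on hand, pool $5,152.60 (≈ $11.9550 each)
Nov 5, sell 43: 43/431 × $5,152.60 → $514.06
After Nov 6: 594 on hand, pool $7,563.74 (≈ $12.7336 each)
Nov 7, sell 313: 313/594 × $7,563.74 → $3,985.60
After Nov 8: 663 on hand, pool $9,842.94 (≈ $14.8461 each)
Nov 9, sell 381: 381/663 × $9,842.94 → $5,656.35
After Nov 10: 355 on hand, pool $5,339.99 (≈ $15.0422 each)
Nov 11, sell 188: 188/355 × $5,339.99 → $2,827.93
After Nov 12: 317 on hand, pool $5,182.06 (≈ $16.3472 each)
Total COGS = $514.06 + $3,985.60 + $5,656.35 + $2,827.93 = $12,983.94
Ending inventory (cost pool remaining) = $5,182.06
Check: goods available $18,166.00 = COGS $12,983.94 + ending $5,182.06

Ending inventory = $5,182.06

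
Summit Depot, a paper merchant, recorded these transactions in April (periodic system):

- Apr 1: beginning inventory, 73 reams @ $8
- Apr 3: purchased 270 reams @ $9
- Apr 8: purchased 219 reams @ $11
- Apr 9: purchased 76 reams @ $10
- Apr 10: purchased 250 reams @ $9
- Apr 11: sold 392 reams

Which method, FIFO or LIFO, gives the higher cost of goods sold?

LIFO

FIFO COGS: 73 @ $8 + 270 @ $9 + 49 @ $11 = $3,553
LIFO COGS: 250 @ $9 + 76 @ $10 + 66 @ $11 = $3,736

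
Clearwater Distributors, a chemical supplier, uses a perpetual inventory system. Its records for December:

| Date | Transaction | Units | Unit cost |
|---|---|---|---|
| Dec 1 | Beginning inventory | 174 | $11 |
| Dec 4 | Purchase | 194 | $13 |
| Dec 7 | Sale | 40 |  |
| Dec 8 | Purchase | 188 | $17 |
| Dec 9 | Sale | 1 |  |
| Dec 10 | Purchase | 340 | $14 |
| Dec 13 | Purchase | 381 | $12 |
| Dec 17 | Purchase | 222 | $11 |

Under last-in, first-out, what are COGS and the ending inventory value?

Dec 7, 40 sold [LIFO — newest first]: 40 @ $13 = $520
Dec 9, 1 sold [LIFO — newest first]: 1 @ $17 = $17
Total COGS = $520 + $17 = $537
Ending inventory: 174 @ $11 + 154 @ $13 + 187 @ $17 + 340 @ $14 + 381 @ $12 + 222 @ $11 = $18,869

COGS = $537; ending inventory = $18,869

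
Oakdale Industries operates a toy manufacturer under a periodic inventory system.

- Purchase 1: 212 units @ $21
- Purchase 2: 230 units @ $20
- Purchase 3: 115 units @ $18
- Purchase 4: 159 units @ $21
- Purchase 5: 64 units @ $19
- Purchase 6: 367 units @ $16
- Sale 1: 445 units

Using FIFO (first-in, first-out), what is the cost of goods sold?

COGS = $9,106

Sale 1 (445) [FIFO — oldest first]: 212 @ $21 + 230 @ $20 + 3 @ $18 = $9,106
Ending inventory: 112 @ $18 + 159 @ $21 + 64 @ $19 + 367 @ $16 = $12,443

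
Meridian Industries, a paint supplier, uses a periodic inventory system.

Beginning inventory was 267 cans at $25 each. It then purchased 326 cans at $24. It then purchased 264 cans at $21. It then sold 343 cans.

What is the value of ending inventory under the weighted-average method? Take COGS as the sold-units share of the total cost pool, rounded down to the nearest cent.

Ending inventory = $12,021.13

Sale 1, sell 343: 343/857 × $20,043.00 → $8,021.87
Ending inventory (cost pool remaining) = $12,021.13
Check: goods available $20,043.00 = COGS $8,021.87 + ending $12,021.13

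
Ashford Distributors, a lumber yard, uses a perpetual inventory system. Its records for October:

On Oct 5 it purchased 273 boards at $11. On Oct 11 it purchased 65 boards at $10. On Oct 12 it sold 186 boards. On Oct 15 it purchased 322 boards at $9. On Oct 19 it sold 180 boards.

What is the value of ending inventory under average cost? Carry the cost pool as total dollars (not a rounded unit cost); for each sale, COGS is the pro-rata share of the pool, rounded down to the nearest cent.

After Oct 5: 273 on hand, pool $3,003.00 (≈ $11.0000 each)
After Oct 11: 338 on hand, pool $3,653.00 (≈ $10.8077 each)
Oct 12, sell 186: 186/338 × $3,653.00 → $2,010.23
After Oct 15: 474 on hand, pool $4,540.77 (≈ $9.5797 each)
Oct 19, sell 180: 180/474 × $4,540.77 → $1,724.34
Total COGS = $2,010.23 + $1,724.34 = $3,734.57
Ending inventory (cost pool remaining) = $2,816.43
Check: goods available $6,551.00 = COGS $3,734.57 + ending $2,816.43

Ending inventory = $2,816.43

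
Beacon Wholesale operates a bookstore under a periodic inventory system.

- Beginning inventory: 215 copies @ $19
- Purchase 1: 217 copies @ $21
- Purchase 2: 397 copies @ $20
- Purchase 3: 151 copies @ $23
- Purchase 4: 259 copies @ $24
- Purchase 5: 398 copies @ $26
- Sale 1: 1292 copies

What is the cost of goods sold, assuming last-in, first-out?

Sale 1 (1292) [LIFO — newest first]: 398 @ $26 + 259 @ $24 + 151 @ $23 + 397 @ $20 + 87 @ $21 = $29,804
Ending inventory: 215 @ $19 + 130 @ $21 = $6,815

COGS = $29,804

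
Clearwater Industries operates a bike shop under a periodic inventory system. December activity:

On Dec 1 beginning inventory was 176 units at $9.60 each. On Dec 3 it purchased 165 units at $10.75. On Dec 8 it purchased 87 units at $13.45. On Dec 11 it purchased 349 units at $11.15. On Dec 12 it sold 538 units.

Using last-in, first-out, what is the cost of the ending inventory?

Ending inventory = $2,366.85

Dec 12, 538 sold [LIFO — newest first]: 349 @ $11.15 + 87 @ $13.45 + 102 @ $10.75 = $6,158.00
Ending inventory: 176 @ $9.60 + 63 @ $10.75 = $2,366.85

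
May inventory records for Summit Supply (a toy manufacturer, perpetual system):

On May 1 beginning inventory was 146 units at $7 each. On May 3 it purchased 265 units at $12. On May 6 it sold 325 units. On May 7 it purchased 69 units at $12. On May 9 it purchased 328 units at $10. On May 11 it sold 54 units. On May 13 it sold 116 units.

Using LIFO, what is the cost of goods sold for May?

May 6, 325 sold [LIFO — newest first]: 265 @ $12 + 60 @ $7 = $3,600
May 11, 54 sold [LIFO — newest first]: 54 @ $10 = $540
May 13, 116 sold [LIFO — newest first]: 116 @ $10 = $1,160
Total COGS = $3,600 + $540 + $1,160 = $5,300
Ending inventory: 86 @ $7 + 69 @ $12 + 158 @ $10 = $3,010

COGS = $5,300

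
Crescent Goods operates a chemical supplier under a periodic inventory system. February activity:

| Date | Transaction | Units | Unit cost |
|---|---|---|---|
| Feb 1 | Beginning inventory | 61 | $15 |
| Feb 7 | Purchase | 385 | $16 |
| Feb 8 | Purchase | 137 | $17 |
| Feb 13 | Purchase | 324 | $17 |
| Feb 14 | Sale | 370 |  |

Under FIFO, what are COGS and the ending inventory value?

Feb 14, 370 sold [FIFO — oldest first]: 61 @ $15 + 309 @ $16 = $5,859
Ending inventory: 76 @ $16 + 137 @ $17 + 324 @ $17 = $9,053
Check: goods available $14,912 = COGS $5,859 + ending $9,053

COGS = $5,859; ending inventory = $9,053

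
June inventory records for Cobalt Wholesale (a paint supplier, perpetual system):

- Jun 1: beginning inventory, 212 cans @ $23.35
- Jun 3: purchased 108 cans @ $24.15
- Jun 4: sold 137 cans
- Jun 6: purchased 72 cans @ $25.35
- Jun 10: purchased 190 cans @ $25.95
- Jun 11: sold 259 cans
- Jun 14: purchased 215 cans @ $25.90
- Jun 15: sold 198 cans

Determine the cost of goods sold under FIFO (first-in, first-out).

Jun 4, 137 sold [FIFO — oldest first]: 137 @ $23.35 = $3,198.95
Jun 11, 259 sold [FIFO — oldest first]: 75 @ $23.35 + 108 @ $24.15 + 72 @ $25.35 + 4 @ $25.95 = $6,288.45
Jun 15, 198 sold [FIFO — oldest first]: 186 @ $25.95 + 12 @ $25.90 = $5,137.50
Total COGS = $3,198.95 + $6,288.45 + $5,137.50 = $14,624.90
Ending inventory: 203 @ $25.90 = $5,257.70

COGS = $14,624.90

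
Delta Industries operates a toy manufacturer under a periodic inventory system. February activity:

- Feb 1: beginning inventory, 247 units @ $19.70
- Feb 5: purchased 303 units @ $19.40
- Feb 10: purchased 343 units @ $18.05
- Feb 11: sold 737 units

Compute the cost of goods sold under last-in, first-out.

COGS = $13,862.05

Feb 11, 737 sold [LIFO — newest first]: 343 @ $18.05 + 303 @ $19.40 + 91 @ $19.70 = $13,862.05
Ending inventory: 156 @ $19.70 = $3,073.20
Check: goods available $16,935.25 = COGS $13,862.05 + ending $3,073.20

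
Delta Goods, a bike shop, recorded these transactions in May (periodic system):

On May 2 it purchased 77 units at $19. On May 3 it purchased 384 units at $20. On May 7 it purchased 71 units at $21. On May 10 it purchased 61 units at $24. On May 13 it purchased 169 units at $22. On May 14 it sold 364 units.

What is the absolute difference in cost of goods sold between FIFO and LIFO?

FIFO COGS: 77 @ $19 + 287 @ $20 = $7,203
LIFO COGS: 169 @ $22 + 61 @ $24 + 71 @ $21 + 63 @ $20 = $7,933
Difference = |$7,203 − $7,933| = $730

$730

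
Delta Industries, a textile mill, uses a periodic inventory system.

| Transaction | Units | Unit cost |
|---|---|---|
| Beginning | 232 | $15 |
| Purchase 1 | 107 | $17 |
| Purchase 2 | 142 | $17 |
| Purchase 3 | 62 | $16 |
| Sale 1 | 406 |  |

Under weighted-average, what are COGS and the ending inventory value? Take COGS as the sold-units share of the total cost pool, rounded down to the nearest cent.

COGS = $6,508.71; ending inventory = $2,196.29

Sale 1, sell 406: 406/543 × $8,705.00 → $6,508.71
Ending inventory (cost pool remaining) = $2,196.29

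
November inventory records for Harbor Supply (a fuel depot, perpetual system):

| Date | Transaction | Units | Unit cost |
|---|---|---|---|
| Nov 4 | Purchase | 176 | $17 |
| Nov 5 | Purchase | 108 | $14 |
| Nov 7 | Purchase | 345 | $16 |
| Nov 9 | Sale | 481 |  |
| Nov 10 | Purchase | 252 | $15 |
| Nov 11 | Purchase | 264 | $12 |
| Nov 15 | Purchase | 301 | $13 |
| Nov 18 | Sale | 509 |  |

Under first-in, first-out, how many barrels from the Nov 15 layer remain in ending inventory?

Nov 9, 481 sold [FIFO — oldest first]: 176 @ $17 + 108 @ $14 + 197 @ $16 = $7,656
Nov 18, 509 sold [FIFO — oldest first]: 148 @ $16 + 252 @ $15 + 109 @ $12 = $7,456
Total COGS = $7,656 + $7,456 = $15,112
Ending inventory: 155 @ $12 + 301 @ $13 = $5,773
Check: goods available $20,885 = COGS $15,112 + ending $5,773

301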